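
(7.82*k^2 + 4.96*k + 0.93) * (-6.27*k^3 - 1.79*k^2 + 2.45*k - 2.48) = -49.0314*k^5 - 45.097*k^4 + 4.4495*k^3 - 8.9063*k^2 - 10.0223*k - 2.3064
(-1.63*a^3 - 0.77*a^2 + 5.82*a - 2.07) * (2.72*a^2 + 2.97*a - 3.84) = -4.4336*a^5 - 6.9355*a^4 + 19.8027*a^3 + 14.6118*a^2 - 28.4967*a + 7.9488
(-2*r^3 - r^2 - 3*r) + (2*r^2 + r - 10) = -2*r^3 + r^2 - 2*r - 10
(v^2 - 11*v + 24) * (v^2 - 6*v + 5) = v^4 - 17*v^3 + 95*v^2 - 199*v + 120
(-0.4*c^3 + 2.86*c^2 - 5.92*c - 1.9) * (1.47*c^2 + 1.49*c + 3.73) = -0.588*c^5 + 3.6082*c^4 - 5.933*c^3 - 0.946*c^2 - 24.9126*c - 7.087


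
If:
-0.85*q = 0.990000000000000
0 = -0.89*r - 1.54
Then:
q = -1.16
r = -1.73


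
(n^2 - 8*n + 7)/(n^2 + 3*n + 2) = (n^2 - 8*n + 7)/(n^2 + 3*n + 2)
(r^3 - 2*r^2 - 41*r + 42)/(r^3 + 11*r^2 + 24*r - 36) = (r - 7)/(r + 6)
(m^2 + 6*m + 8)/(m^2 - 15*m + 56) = (m^2 + 6*m + 8)/(m^2 - 15*m + 56)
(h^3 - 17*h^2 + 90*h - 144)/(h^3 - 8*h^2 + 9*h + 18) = (h - 8)/(h + 1)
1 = 1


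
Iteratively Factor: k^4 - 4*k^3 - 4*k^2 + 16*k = (k + 2)*(k^3 - 6*k^2 + 8*k) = (k - 4)*(k + 2)*(k^2 - 2*k) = k*(k - 4)*(k + 2)*(k - 2)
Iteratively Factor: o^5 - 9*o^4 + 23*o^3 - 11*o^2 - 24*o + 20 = (o - 2)*(o^4 - 7*o^3 + 9*o^2 + 7*o - 10) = (o - 5)*(o - 2)*(o^3 - 2*o^2 - o + 2) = (o - 5)*(o - 2)*(o + 1)*(o^2 - 3*o + 2) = (o - 5)*(o - 2)^2*(o + 1)*(o - 1)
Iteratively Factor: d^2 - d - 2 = (d + 1)*(d - 2)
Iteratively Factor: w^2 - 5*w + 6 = (w - 2)*(w - 3)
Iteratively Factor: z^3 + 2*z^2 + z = (z)*(z^2 + 2*z + 1) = z*(z + 1)*(z + 1)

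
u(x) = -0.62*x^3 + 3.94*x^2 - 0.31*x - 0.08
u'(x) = -1.86*x^2 + 7.88*x - 0.31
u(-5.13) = 188.90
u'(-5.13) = -89.68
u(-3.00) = 53.05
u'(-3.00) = -40.69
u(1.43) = 5.72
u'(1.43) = 7.15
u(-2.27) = 28.18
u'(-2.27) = -27.78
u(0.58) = 0.94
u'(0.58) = 3.63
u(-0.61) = 1.72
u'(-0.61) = -5.81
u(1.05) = 3.22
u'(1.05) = 5.91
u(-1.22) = 7.29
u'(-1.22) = -12.69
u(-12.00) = 1642.36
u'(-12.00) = -362.71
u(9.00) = -135.71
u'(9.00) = -80.05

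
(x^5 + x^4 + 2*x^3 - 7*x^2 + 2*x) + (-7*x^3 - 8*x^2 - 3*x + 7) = x^5 + x^4 - 5*x^3 - 15*x^2 - x + 7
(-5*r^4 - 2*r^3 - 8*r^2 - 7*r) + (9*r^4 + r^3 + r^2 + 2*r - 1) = 4*r^4 - r^3 - 7*r^2 - 5*r - 1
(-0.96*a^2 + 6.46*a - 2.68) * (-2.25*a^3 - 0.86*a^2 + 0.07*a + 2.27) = 2.16*a^5 - 13.7094*a^4 + 0.4072*a^3 + 0.5778*a^2 + 14.4766*a - 6.0836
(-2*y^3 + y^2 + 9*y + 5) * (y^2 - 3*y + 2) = -2*y^5 + 7*y^4 + 2*y^3 - 20*y^2 + 3*y + 10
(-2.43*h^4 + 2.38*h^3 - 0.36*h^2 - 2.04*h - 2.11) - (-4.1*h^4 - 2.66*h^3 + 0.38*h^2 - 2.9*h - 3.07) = 1.67*h^4 + 5.04*h^3 - 0.74*h^2 + 0.86*h + 0.96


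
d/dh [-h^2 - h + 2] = -2*h - 1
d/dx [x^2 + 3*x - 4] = 2*x + 3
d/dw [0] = 0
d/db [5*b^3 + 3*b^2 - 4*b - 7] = 15*b^2 + 6*b - 4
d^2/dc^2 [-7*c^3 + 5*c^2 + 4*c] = 10 - 42*c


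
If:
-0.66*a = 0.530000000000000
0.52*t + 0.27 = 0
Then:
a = -0.80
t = -0.52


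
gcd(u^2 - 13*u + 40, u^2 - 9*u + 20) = u - 5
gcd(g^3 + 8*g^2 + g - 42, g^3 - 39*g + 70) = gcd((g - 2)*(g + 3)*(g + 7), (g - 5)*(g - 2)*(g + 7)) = g^2 + 5*g - 14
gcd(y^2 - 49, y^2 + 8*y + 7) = y + 7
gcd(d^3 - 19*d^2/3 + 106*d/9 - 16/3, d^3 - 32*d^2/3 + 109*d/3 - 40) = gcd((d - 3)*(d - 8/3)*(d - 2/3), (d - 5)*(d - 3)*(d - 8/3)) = d^2 - 17*d/3 + 8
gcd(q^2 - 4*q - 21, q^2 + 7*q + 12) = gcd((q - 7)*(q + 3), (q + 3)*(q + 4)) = q + 3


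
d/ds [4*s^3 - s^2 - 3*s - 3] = 12*s^2 - 2*s - 3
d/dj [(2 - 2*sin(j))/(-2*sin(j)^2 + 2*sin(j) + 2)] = (2*sin(j) + cos(j)^2 - 3)*cos(j)/(sin(j) + cos(j)^2)^2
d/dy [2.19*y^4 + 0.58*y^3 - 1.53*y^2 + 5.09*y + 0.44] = 8.76*y^3 + 1.74*y^2 - 3.06*y + 5.09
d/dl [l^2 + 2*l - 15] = 2*l + 2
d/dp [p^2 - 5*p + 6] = 2*p - 5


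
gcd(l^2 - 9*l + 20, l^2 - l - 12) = l - 4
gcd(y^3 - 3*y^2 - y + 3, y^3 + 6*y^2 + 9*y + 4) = y + 1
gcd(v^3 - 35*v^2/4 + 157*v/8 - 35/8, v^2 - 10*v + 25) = v - 5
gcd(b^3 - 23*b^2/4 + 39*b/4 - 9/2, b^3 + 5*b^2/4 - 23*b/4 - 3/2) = b - 2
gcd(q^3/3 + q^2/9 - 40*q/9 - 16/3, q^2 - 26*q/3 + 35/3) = 1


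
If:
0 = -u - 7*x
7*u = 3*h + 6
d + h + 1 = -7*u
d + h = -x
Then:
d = 173/75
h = -349/150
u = -7/50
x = 1/50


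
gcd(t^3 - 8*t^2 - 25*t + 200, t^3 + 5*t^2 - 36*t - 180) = t + 5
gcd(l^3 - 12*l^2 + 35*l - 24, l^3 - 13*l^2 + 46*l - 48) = l^2 - 11*l + 24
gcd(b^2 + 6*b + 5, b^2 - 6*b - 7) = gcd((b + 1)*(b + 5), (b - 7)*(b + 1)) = b + 1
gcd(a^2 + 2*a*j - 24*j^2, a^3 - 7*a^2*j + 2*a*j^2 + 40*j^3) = a - 4*j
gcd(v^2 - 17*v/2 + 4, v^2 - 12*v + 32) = v - 8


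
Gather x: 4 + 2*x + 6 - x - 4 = x + 6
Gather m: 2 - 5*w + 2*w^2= 2*w^2 - 5*w + 2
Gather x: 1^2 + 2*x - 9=2*x - 8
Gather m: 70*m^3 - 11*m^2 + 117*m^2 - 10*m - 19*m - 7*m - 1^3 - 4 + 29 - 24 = 70*m^3 + 106*m^2 - 36*m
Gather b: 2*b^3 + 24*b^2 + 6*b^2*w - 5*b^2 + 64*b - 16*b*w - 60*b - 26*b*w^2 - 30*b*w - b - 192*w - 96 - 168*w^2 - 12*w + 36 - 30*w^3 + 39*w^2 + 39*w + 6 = 2*b^3 + b^2*(6*w + 19) + b*(-26*w^2 - 46*w + 3) - 30*w^3 - 129*w^2 - 165*w - 54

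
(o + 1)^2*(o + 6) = o^3 + 8*o^2 + 13*o + 6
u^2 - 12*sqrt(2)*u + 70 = (u - 7*sqrt(2))*(u - 5*sqrt(2))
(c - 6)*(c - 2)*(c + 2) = c^3 - 6*c^2 - 4*c + 24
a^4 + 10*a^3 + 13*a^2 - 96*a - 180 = (a - 3)*(a + 2)*(a + 5)*(a + 6)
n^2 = n^2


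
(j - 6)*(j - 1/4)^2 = j^3 - 13*j^2/2 + 49*j/16 - 3/8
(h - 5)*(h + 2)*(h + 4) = h^3 + h^2 - 22*h - 40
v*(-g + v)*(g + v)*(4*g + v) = -4*g^3*v - g^2*v^2 + 4*g*v^3 + v^4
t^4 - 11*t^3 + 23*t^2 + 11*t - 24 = (t - 8)*(t - 3)*(t - 1)*(t + 1)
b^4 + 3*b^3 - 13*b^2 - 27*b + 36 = (b - 3)*(b - 1)*(b + 3)*(b + 4)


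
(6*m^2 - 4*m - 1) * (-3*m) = -18*m^3 + 12*m^2 + 3*m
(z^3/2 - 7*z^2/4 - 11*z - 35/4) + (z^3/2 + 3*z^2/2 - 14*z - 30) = z^3 - z^2/4 - 25*z - 155/4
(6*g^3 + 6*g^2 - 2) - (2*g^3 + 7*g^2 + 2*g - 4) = 4*g^3 - g^2 - 2*g + 2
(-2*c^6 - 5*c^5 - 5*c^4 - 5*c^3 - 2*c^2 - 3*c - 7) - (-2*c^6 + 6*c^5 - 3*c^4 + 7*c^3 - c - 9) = -11*c^5 - 2*c^4 - 12*c^3 - 2*c^2 - 2*c + 2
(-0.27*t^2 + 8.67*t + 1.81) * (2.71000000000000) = -0.7317*t^2 + 23.4957*t + 4.9051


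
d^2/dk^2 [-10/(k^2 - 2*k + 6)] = 20*(k^2 - 2*k - 4*(k - 1)^2 + 6)/(k^2 - 2*k + 6)^3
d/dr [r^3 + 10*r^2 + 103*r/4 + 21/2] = 3*r^2 + 20*r + 103/4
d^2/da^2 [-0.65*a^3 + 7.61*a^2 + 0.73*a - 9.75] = 15.22 - 3.9*a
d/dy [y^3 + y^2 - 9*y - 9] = 3*y^2 + 2*y - 9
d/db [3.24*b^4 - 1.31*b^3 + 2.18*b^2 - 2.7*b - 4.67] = 12.96*b^3 - 3.93*b^2 + 4.36*b - 2.7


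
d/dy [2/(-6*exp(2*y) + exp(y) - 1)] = (24*exp(y) - 2)*exp(y)/(6*exp(2*y) - exp(y) + 1)^2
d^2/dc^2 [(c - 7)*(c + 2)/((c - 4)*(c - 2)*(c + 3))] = 2*(c^6 - 15*c^5 - 9*c^4 + 43*c^3 + 978*c^2 - 1332*c - 3032)/(c^9 - 9*c^8 - 3*c^7 + 225*c^6 - 402*c^5 - 1692*c^4 + 5048*c^3 + 2016*c^2 - 17280*c + 13824)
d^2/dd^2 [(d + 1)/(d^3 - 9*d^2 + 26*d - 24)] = 2*((d + 1)*(3*d^2 - 18*d + 26)^2 + (-3*d^2 + 18*d - 3*(d - 3)*(d + 1) - 26)*(d^3 - 9*d^2 + 26*d - 24))/(d^3 - 9*d^2 + 26*d - 24)^3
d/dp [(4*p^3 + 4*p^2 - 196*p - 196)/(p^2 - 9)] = 4*(p^4 + 22*p^2 + 80*p + 441)/(p^4 - 18*p^2 + 81)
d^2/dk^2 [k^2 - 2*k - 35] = 2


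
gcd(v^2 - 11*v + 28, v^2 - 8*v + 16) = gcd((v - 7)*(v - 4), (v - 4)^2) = v - 4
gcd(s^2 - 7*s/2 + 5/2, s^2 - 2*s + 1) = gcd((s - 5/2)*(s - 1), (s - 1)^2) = s - 1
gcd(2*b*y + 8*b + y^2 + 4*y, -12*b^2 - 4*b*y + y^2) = 2*b + y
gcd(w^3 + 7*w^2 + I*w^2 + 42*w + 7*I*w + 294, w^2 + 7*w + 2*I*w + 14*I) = w + 7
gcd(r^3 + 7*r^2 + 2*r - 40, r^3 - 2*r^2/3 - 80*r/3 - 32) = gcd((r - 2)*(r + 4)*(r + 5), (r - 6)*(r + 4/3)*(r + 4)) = r + 4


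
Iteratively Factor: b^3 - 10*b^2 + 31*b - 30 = (b - 2)*(b^2 - 8*b + 15) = (b - 3)*(b - 2)*(b - 5)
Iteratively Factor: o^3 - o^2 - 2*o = (o - 2)*(o^2 + o) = (o - 2)*(o + 1)*(o)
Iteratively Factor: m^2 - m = (m - 1)*(m)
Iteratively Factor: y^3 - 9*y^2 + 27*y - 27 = (y - 3)*(y^2 - 6*y + 9) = (y - 3)^2*(y - 3)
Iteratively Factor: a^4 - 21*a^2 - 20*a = (a - 5)*(a^3 + 5*a^2 + 4*a) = a*(a - 5)*(a^2 + 5*a + 4) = a*(a - 5)*(a + 4)*(a + 1)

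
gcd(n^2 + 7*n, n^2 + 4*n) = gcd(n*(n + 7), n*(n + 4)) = n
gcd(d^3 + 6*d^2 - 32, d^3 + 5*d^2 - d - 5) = 1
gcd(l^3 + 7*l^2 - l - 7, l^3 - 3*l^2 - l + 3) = l^2 - 1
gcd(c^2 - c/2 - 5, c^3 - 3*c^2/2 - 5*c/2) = c - 5/2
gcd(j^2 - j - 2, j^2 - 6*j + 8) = j - 2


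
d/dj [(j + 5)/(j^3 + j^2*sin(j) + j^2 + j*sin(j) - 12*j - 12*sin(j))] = (-j^3*cos(j) - 2*j^3 - j^2*sin(j) - 6*j^2*cos(j) - 16*j^2 - 10*j*sin(j) + 7*j*cos(j) - 10*j - 17*sin(j) + 60*cos(j) + 60)/((j - 3)^2*(j + 4)^2*(j + sin(j))^2)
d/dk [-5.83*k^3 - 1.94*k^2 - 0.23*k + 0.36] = -17.49*k^2 - 3.88*k - 0.23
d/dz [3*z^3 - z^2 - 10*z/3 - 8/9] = 9*z^2 - 2*z - 10/3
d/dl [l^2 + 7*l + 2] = 2*l + 7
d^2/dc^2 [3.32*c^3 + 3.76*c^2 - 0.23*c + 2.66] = 19.92*c + 7.52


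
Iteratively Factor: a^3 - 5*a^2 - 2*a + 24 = (a - 4)*(a^2 - a - 6) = (a - 4)*(a - 3)*(a + 2)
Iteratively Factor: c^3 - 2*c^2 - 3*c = (c - 3)*(c^2 + c) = (c - 3)*(c + 1)*(c)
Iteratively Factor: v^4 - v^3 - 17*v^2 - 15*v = (v - 5)*(v^3 + 4*v^2 + 3*v) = (v - 5)*(v + 3)*(v^2 + v) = (v - 5)*(v + 1)*(v + 3)*(v)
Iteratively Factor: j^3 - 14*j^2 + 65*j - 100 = (j - 5)*(j^2 - 9*j + 20) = (j - 5)*(j - 4)*(j - 5)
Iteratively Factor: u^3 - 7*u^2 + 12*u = (u - 3)*(u^2 - 4*u) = (u - 4)*(u - 3)*(u)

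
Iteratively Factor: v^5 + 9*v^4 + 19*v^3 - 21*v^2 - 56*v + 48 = (v + 4)*(v^4 + 5*v^3 - v^2 - 17*v + 12) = (v - 1)*(v + 4)*(v^3 + 6*v^2 + 5*v - 12) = (v - 1)*(v + 3)*(v + 4)*(v^2 + 3*v - 4) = (v - 1)*(v + 3)*(v + 4)^2*(v - 1)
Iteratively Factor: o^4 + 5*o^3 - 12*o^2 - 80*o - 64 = (o + 4)*(o^3 + o^2 - 16*o - 16) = (o - 4)*(o + 4)*(o^2 + 5*o + 4) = (o - 4)*(o + 4)^2*(o + 1)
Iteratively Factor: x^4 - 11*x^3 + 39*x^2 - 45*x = (x - 3)*(x^3 - 8*x^2 + 15*x) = (x - 3)^2*(x^2 - 5*x) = (x - 5)*(x - 3)^2*(x)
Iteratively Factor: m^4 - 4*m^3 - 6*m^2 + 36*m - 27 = (m - 1)*(m^3 - 3*m^2 - 9*m + 27) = (m - 3)*(m - 1)*(m^2 - 9) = (m - 3)^2*(m - 1)*(m + 3)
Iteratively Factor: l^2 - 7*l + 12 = (l - 4)*(l - 3)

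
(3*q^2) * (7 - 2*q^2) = -6*q^4 + 21*q^2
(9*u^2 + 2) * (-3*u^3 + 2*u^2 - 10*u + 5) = -27*u^5 + 18*u^4 - 96*u^3 + 49*u^2 - 20*u + 10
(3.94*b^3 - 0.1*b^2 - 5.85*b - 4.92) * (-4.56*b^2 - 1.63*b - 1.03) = -17.9664*b^5 - 5.9662*b^4 + 22.7808*b^3 + 32.0737*b^2 + 14.0451*b + 5.0676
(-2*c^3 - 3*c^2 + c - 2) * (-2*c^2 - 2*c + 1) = 4*c^5 + 10*c^4 + 2*c^3 - c^2 + 5*c - 2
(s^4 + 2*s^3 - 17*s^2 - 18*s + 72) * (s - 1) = s^5 + s^4 - 19*s^3 - s^2 + 90*s - 72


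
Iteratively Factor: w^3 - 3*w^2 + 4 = (w - 2)*(w^2 - w - 2) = (w - 2)*(w + 1)*(w - 2)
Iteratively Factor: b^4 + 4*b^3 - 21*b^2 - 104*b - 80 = (b + 4)*(b^3 - 21*b - 20) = (b + 1)*(b + 4)*(b^2 - b - 20) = (b + 1)*(b + 4)^2*(b - 5)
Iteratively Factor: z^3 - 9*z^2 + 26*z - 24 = (z - 4)*(z^2 - 5*z + 6) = (z - 4)*(z - 3)*(z - 2)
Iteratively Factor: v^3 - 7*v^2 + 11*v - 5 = (v - 1)*(v^2 - 6*v + 5) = (v - 5)*(v - 1)*(v - 1)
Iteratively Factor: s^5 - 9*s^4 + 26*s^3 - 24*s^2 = (s)*(s^4 - 9*s^3 + 26*s^2 - 24*s) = s*(s - 4)*(s^3 - 5*s^2 + 6*s) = s*(s - 4)*(s - 2)*(s^2 - 3*s) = s*(s - 4)*(s - 3)*(s - 2)*(s)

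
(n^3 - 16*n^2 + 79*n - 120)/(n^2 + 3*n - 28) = (n^3 - 16*n^2 + 79*n - 120)/(n^2 + 3*n - 28)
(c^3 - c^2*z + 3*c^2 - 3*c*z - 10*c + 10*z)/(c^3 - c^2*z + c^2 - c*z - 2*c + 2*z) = (c^2 + 3*c - 10)/(c^2 + c - 2)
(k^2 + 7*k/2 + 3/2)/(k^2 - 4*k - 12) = (2*k^2 + 7*k + 3)/(2*(k^2 - 4*k - 12))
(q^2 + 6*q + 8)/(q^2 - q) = (q^2 + 6*q + 8)/(q*(q - 1))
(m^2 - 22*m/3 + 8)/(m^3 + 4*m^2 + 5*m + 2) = (m^2 - 22*m/3 + 8)/(m^3 + 4*m^2 + 5*m + 2)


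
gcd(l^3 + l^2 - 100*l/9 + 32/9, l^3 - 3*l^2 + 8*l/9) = l^2 - 3*l + 8/9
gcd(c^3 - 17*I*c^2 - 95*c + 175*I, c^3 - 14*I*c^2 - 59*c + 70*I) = c^2 - 12*I*c - 35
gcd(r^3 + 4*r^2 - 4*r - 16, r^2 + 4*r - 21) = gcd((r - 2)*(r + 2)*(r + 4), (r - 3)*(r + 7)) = 1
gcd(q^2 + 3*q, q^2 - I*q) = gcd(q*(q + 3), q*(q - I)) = q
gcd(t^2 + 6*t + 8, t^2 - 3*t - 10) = t + 2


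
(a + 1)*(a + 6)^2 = a^3 + 13*a^2 + 48*a + 36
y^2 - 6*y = y*(y - 6)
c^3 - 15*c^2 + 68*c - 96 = (c - 8)*(c - 4)*(c - 3)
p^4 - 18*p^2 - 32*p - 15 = (p - 5)*(p + 1)^2*(p + 3)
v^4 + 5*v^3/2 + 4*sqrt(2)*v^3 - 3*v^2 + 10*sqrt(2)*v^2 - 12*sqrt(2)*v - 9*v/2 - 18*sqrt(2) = (v - 3/2)*(v + 1)*(v + 3)*(v + 4*sqrt(2))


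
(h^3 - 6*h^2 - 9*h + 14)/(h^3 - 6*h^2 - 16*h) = (h^2 - 8*h + 7)/(h*(h - 8))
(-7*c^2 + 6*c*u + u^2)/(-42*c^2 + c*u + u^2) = (-c + u)/(-6*c + u)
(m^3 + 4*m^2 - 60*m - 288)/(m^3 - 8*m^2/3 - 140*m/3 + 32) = 3*(m + 6)/(3*m - 2)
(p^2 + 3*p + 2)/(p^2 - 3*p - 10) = (p + 1)/(p - 5)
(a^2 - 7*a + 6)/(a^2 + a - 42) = (a - 1)/(a + 7)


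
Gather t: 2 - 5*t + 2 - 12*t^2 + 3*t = -12*t^2 - 2*t + 4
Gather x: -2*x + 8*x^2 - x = 8*x^2 - 3*x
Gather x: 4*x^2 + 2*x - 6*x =4*x^2 - 4*x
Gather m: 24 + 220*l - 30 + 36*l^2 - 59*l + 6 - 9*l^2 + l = 27*l^2 + 162*l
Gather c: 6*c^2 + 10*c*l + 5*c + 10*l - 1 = 6*c^2 + c*(10*l + 5) + 10*l - 1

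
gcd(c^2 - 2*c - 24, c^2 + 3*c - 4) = c + 4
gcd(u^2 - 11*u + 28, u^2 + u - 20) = u - 4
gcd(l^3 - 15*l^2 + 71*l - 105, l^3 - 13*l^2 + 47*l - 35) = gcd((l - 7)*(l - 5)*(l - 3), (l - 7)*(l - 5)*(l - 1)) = l^2 - 12*l + 35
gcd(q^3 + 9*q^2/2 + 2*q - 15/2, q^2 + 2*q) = 1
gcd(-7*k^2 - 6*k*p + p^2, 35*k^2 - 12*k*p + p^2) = -7*k + p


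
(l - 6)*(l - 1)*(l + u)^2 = l^4 + 2*l^3*u - 7*l^3 + l^2*u^2 - 14*l^2*u + 6*l^2 - 7*l*u^2 + 12*l*u + 6*u^2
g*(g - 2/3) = g^2 - 2*g/3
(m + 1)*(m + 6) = m^2 + 7*m + 6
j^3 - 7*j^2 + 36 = (j - 6)*(j - 3)*(j + 2)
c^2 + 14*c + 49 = (c + 7)^2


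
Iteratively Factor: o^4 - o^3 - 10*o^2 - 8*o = (o)*(o^3 - o^2 - 10*o - 8) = o*(o + 2)*(o^2 - 3*o - 4) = o*(o + 1)*(o + 2)*(o - 4)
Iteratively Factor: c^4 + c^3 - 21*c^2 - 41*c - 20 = (c + 1)*(c^3 - 21*c - 20) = (c + 1)*(c + 4)*(c^2 - 4*c - 5) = (c - 5)*(c + 1)*(c + 4)*(c + 1)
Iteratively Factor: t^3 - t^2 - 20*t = (t - 5)*(t^2 + 4*t) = (t - 5)*(t + 4)*(t)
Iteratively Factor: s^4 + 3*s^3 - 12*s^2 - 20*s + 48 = (s - 2)*(s^3 + 5*s^2 - 2*s - 24) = (s - 2)^2*(s^2 + 7*s + 12) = (s - 2)^2*(s + 4)*(s + 3)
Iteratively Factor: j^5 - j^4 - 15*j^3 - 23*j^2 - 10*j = (j)*(j^4 - j^3 - 15*j^2 - 23*j - 10) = j*(j + 1)*(j^3 - 2*j^2 - 13*j - 10) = j*(j + 1)*(j + 2)*(j^2 - 4*j - 5) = j*(j + 1)^2*(j + 2)*(j - 5)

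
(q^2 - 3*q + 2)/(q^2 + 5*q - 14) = (q - 1)/(q + 7)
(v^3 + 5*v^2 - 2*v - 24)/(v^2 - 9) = (v^2 + 2*v - 8)/(v - 3)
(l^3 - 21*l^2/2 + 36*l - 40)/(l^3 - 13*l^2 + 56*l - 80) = (l - 5/2)/(l - 5)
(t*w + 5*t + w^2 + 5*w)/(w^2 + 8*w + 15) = (t + w)/(w + 3)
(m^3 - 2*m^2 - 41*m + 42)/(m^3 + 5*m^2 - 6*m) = (m - 7)/m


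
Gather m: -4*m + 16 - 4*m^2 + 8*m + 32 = -4*m^2 + 4*m + 48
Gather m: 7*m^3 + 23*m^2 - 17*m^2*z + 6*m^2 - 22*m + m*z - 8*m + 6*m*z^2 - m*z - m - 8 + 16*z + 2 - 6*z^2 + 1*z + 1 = 7*m^3 + m^2*(29 - 17*z) + m*(6*z^2 - 31) - 6*z^2 + 17*z - 5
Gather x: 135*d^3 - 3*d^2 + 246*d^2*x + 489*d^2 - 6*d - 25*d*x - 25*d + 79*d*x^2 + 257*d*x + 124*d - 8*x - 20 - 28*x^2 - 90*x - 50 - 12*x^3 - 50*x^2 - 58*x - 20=135*d^3 + 486*d^2 + 93*d - 12*x^3 + x^2*(79*d - 78) + x*(246*d^2 + 232*d - 156) - 90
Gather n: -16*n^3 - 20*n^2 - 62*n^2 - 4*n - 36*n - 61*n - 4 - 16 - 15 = -16*n^3 - 82*n^2 - 101*n - 35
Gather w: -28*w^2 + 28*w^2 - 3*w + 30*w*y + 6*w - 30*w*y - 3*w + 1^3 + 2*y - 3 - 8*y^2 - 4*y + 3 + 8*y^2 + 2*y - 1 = 0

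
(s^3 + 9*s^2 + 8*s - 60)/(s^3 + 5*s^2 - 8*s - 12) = (s + 5)/(s + 1)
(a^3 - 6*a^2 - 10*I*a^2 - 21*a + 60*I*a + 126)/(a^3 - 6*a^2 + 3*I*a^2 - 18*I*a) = (a^2 - 10*I*a - 21)/(a*(a + 3*I))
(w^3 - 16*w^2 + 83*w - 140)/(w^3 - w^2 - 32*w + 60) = (w^2 - 11*w + 28)/(w^2 + 4*w - 12)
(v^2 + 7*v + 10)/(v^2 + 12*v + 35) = (v + 2)/(v + 7)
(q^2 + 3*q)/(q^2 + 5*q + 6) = q/(q + 2)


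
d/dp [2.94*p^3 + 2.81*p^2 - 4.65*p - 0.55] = 8.82*p^2 + 5.62*p - 4.65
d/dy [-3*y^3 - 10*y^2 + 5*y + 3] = -9*y^2 - 20*y + 5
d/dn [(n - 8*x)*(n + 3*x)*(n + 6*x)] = 3*n^2 + 2*n*x - 54*x^2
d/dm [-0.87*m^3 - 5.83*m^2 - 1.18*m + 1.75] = -2.61*m^2 - 11.66*m - 1.18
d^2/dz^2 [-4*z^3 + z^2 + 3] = 2 - 24*z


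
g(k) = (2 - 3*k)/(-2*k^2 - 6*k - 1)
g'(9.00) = -0.00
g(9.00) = 0.12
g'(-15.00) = -0.01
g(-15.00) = -0.13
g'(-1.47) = -0.79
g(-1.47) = 1.83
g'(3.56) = -0.01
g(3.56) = 0.18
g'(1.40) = 0.08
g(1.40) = 0.17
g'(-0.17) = 9424.85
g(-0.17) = -66.40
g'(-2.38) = -9.99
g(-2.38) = 4.68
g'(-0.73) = 1.11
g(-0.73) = 1.81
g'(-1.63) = -1.16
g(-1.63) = 1.99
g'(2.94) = -0.01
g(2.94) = 0.19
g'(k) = (2 - 3*k)*(4*k + 6)/(-2*k^2 - 6*k - 1)^2 - 3/(-2*k^2 - 6*k - 1)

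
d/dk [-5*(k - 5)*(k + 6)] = -10*k - 5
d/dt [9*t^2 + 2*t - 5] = 18*t + 2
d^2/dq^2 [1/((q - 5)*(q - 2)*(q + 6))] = 2*(6*q^4 - 8*q^3 - 93*q^2 - 84*q + 1084)/(q^9 - 3*q^8 - 93*q^7 + 371*q^6 + 2616*q^5 - 14412*q^4 - 10448*q^3 + 173520*q^2 - 345600*q + 216000)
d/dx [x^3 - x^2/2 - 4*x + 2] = 3*x^2 - x - 4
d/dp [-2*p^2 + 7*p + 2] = 7 - 4*p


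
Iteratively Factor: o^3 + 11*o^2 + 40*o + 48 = (o + 4)*(o^2 + 7*o + 12) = (o + 4)^2*(o + 3)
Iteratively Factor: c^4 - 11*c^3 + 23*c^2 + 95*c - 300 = (c - 5)*(c^3 - 6*c^2 - 7*c + 60) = (c - 5)*(c - 4)*(c^2 - 2*c - 15) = (c - 5)^2*(c - 4)*(c + 3)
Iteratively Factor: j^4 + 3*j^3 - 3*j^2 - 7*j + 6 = (j - 1)*(j^3 + 4*j^2 + j - 6) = (j - 1)*(j + 2)*(j^2 + 2*j - 3) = (j - 1)^2*(j + 2)*(j + 3)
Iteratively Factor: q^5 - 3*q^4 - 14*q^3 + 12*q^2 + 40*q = (q - 2)*(q^4 - q^3 - 16*q^2 - 20*q) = q*(q - 2)*(q^3 - q^2 - 16*q - 20) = q*(q - 2)*(q + 2)*(q^2 - 3*q - 10) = q*(q - 2)*(q + 2)^2*(q - 5)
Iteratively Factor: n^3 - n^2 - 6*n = (n - 3)*(n^2 + 2*n) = (n - 3)*(n + 2)*(n)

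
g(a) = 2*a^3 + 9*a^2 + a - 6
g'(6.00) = 325.00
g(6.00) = 756.00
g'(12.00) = 1081.00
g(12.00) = 4758.00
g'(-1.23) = -12.06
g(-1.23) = 2.66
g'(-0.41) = -5.37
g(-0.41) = -5.03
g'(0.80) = 19.24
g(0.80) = 1.58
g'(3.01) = 109.54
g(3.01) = 133.09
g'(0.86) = 20.92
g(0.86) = 2.79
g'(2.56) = 86.40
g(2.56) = 89.10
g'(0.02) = 1.36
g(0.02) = -5.98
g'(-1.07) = -11.39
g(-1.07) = 0.78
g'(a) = 6*a^2 + 18*a + 1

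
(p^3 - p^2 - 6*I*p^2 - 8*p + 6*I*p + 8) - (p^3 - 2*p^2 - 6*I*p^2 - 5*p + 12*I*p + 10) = p^2 - 3*p - 6*I*p - 2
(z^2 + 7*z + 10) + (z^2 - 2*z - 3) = 2*z^2 + 5*z + 7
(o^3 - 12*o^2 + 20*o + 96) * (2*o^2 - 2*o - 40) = 2*o^5 - 26*o^4 + 24*o^3 + 632*o^2 - 992*o - 3840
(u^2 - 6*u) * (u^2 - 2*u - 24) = u^4 - 8*u^3 - 12*u^2 + 144*u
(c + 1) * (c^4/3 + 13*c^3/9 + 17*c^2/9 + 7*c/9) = c^5/3 + 16*c^4/9 + 10*c^3/3 + 8*c^2/3 + 7*c/9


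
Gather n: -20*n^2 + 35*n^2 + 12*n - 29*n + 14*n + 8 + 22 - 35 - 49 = 15*n^2 - 3*n - 54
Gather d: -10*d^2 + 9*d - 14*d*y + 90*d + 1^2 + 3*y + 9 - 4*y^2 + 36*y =-10*d^2 + d*(99 - 14*y) - 4*y^2 + 39*y + 10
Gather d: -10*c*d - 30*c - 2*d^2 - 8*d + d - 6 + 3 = -30*c - 2*d^2 + d*(-10*c - 7) - 3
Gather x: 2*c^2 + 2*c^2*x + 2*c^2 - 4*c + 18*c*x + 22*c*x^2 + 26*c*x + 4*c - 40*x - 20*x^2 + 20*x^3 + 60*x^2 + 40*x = 4*c^2 + 20*x^3 + x^2*(22*c + 40) + x*(2*c^2 + 44*c)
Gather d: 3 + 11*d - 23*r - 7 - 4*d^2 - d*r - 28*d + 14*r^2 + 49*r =-4*d^2 + d*(-r - 17) + 14*r^2 + 26*r - 4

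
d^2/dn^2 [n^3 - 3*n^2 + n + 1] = 6*n - 6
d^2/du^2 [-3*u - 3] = 0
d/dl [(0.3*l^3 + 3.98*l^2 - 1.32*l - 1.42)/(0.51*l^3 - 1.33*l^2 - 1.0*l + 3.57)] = (-2.4288*l^4 + 0.746400000000001*l^3 - 0.35*l^2 + 24.64*l - 6.1324)/(0.2601*l^6 - 1.3566*l^5 + 0.7489*l^4 + 6.3014*l^3 - 8.4962*l^2 - 7.14*l + 12.7449)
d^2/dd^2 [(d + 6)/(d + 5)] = 2/(d + 5)^3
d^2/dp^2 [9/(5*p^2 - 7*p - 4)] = 18*(25*p^2 - 35*p - (10*p - 7)^2 - 20)/(-5*p^2 + 7*p + 4)^3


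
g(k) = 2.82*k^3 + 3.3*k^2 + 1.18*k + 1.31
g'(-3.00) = 57.52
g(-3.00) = -48.67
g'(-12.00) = 1140.22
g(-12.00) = -4410.61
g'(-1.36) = 7.85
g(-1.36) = -1.28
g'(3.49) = 127.26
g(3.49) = 165.50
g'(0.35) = 4.53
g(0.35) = 2.25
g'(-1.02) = 3.25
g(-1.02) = 0.55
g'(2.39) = 65.28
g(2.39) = 61.48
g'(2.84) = 88.16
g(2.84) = 95.87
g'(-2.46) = 36.14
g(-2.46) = -23.60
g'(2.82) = 87.07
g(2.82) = 94.12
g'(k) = 8.46*k^2 + 6.6*k + 1.18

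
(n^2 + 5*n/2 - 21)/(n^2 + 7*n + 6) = (n - 7/2)/(n + 1)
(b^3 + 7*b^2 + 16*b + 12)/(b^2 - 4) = (b^2 + 5*b + 6)/(b - 2)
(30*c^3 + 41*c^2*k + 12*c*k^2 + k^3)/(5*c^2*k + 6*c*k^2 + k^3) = (6*c + k)/k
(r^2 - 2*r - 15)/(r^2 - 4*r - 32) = (-r^2 + 2*r + 15)/(-r^2 + 4*r + 32)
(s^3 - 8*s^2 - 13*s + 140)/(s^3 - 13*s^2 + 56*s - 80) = (s^2 - 3*s - 28)/(s^2 - 8*s + 16)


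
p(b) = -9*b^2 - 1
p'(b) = -18*b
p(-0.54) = -3.62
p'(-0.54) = 9.72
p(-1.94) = -34.87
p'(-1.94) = 34.92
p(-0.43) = -2.66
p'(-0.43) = 7.74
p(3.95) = -141.42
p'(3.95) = -71.10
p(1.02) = -10.36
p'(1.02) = -18.36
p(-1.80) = -30.16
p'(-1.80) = 32.40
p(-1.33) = -16.92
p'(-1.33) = 23.94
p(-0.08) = -1.06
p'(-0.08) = 1.44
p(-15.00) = -2026.00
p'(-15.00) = 270.00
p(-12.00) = -1297.00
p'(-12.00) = 216.00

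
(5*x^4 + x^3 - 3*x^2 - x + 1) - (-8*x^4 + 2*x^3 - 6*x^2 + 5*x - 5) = 13*x^4 - x^3 + 3*x^2 - 6*x + 6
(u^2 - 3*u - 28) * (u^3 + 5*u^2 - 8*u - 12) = u^5 + 2*u^4 - 51*u^3 - 128*u^2 + 260*u + 336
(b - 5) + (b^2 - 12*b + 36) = b^2 - 11*b + 31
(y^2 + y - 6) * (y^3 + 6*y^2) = y^5 + 7*y^4 - 36*y^2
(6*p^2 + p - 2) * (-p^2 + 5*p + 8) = -6*p^4 + 29*p^3 + 55*p^2 - 2*p - 16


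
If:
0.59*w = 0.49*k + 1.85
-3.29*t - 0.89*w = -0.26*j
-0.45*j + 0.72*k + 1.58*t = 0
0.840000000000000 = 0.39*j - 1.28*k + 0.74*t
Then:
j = -8.07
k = -3.52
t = -0.70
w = 0.21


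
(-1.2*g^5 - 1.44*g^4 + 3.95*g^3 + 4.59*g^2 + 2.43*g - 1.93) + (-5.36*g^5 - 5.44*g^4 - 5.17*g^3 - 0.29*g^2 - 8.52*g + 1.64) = -6.56*g^5 - 6.88*g^4 - 1.22*g^3 + 4.3*g^2 - 6.09*g - 0.29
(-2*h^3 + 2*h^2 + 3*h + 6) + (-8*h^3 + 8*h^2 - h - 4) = -10*h^3 + 10*h^2 + 2*h + 2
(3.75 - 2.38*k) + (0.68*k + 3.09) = 6.84 - 1.7*k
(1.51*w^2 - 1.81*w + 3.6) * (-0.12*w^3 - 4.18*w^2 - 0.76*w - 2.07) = -0.1812*w^5 - 6.0946*w^4 + 5.9862*w^3 - 16.7981*w^2 + 1.0107*w - 7.452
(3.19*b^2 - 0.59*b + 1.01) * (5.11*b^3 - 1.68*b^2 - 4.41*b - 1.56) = 16.3009*b^5 - 8.3741*b^4 - 7.9156*b^3 - 4.0713*b^2 - 3.5337*b - 1.5756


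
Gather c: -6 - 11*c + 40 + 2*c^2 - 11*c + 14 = 2*c^2 - 22*c + 48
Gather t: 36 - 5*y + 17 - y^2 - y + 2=-y^2 - 6*y + 55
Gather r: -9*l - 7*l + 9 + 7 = 16 - 16*l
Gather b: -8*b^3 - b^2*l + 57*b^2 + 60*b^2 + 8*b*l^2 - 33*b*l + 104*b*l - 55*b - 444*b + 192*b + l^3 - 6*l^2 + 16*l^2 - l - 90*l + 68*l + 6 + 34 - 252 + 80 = -8*b^3 + b^2*(117 - l) + b*(8*l^2 + 71*l - 307) + l^3 + 10*l^2 - 23*l - 132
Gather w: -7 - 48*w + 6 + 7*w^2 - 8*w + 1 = 7*w^2 - 56*w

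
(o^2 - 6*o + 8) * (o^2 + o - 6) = o^4 - 5*o^3 - 4*o^2 + 44*o - 48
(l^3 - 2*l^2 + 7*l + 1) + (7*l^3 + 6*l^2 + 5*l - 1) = 8*l^3 + 4*l^2 + 12*l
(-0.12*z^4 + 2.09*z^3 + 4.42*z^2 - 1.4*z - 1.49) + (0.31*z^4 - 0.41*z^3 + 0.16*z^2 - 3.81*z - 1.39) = 0.19*z^4 + 1.68*z^3 + 4.58*z^2 - 5.21*z - 2.88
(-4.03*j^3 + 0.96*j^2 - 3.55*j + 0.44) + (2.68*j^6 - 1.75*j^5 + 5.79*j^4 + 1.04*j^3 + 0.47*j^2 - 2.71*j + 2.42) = 2.68*j^6 - 1.75*j^5 + 5.79*j^4 - 2.99*j^3 + 1.43*j^2 - 6.26*j + 2.86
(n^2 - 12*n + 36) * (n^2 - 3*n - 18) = n^4 - 15*n^3 + 54*n^2 + 108*n - 648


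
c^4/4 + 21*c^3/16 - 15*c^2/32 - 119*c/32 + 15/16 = (c/4 + 1/2)*(c - 3/2)*(c - 1/4)*(c + 5)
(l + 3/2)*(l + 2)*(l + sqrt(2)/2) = l^3 + sqrt(2)*l^2/2 + 7*l^2/2 + 7*sqrt(2)*l/4 + 3*l + 3*sqrt(2)/2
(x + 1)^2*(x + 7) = x^3 + 9*x^2 + 15*x + 7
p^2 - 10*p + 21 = (p - 7)*(p - 3)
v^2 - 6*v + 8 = (v - 4)*(v - 2)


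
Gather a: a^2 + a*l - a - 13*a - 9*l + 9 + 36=a^2 + a*(l - 14) - 9*l + 45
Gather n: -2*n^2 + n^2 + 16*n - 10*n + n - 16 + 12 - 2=-n^2 + 7*n - 6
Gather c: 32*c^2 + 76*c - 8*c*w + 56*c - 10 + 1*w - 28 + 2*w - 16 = 32*c^2 + c*(132 - 8*w) + 3*w - 54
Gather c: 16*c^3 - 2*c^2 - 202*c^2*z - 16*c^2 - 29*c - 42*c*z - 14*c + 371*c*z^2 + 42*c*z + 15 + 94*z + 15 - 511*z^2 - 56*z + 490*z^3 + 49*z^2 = 16*c^3 + c^2*(-202*z - 18) + c*(371*z^2 - 43) + 490*z^3 - 462*z^2 + 38*z + 30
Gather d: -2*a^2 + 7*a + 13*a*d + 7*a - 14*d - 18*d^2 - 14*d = -2*a^2 + 14*a - 18*d^2 + d*(13*a - 28)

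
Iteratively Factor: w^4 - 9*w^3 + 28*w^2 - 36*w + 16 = (w - 2)*(w^3 - 7*w^2 + 14*w - 8) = (w - 2)*(w - 1)*(w^2 - 6*w + 8) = (w - 4)*(w - 2)*(w - 1)*(w - 2)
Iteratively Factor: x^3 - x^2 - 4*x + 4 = (x - 1)*(x^2 - 4) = (x - 1)*(x + 2)*(x - 2)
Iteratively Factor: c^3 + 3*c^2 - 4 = (c + 2)*(c^2 + c - 2) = (c + 2)^2*(c - 1)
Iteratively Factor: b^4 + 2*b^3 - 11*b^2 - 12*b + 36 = (b + 3)*(b^3 - b^2 - 8*b + 12) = (b - 2)*(b + 3)*(b^2 + b - 6) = (b - 2)^2*(b + 3)*(b + 3)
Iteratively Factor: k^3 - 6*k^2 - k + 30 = (k - 5)*(k^2 - k - 6) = (k - 5)*(k + 2)*(k - 3)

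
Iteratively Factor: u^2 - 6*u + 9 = (u - 3)*(u - 3)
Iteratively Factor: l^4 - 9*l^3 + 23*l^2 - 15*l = (l - 3)*(l^3 - 6*l^2 + 5*l) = (l - 5)*(l - 3)*(l^2 - l) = l*(l - 5)*(l - 3)*(l - 1)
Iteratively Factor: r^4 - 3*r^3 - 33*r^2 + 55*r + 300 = (r + 3)*(r^3 - 6*r^2 - 15*r + 100) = (r - 5)*(r + 3)*(r^2 - r - 20) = (r - 5)^2*(r + 3)*(r + 4)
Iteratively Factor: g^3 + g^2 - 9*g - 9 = (g + 1)*(g^2 - 9) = (g - 3)*(g + 1)*(g + 3)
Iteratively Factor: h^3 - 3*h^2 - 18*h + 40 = (h + 4)*(h^2 - 7*h + 10) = (h - 5)*(h + 4)*(h - 2)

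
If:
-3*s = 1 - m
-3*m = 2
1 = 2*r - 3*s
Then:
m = -2/3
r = -1/3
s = -5/9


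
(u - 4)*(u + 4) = u^2 - 16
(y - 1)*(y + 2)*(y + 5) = y^3 + 6*y^2 + 3*y - 10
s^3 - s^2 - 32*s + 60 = (s - 5)*(s - 2)*(s + 6)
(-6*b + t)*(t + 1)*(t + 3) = -6*b*t^2 - 24*b*t - 18*b + t^3 + 4*t^2 + 3*t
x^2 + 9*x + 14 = (x + 2)*(x + 7)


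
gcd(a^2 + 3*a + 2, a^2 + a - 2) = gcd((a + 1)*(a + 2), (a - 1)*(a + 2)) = a + 2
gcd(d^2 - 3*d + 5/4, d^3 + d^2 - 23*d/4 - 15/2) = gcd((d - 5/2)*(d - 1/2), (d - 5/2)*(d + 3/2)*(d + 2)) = d - 5/2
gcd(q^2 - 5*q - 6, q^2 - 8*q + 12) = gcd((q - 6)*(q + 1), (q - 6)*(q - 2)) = q - 6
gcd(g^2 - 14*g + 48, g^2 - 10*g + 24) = g - 6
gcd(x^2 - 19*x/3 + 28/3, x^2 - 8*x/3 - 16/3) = x - 4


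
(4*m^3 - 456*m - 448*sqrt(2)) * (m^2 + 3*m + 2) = 4*m^5 + 12*m^4 - 448*m^3 - 1368*m^2 - 448*sqrt(2)*m^2 - 1344*sqrt(2)*m - 912*m - 896*sqrt(2)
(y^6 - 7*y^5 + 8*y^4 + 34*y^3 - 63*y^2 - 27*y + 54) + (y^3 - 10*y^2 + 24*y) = y^6 - 7*y^5 + 8*y^4 + 35*y^3 - 73*y^2 - 3*y + 54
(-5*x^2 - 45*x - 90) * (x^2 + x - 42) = -5*x^4 - 50*x^3 + 75*x^2 + 1800*x + 3780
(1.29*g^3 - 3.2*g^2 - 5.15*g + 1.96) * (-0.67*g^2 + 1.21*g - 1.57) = -0.8643*g^5 + 3.7049*g^4 - 2.4468*g^3 - 2.5207*g^2 + 10.4571*g - 3.0772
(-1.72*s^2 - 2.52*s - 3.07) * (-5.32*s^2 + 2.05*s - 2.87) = 9.1504*s^4 + 9.8804*s^3 + 16.1028*s^2 + 0.938900000000001*s + 8.8109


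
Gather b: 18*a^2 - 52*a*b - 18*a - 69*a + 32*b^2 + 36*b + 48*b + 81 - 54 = 18*a^2 - 87*a + 32*b^2 + b*(84 - 52*a) + 27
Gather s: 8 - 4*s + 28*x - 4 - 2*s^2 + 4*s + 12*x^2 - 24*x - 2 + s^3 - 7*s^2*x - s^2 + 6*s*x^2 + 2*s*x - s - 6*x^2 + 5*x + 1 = s^3 + s^2*(-7*x - 3) + s*(6*x^2 + 2*x - 1) + 6*x^2 + 9*x + 3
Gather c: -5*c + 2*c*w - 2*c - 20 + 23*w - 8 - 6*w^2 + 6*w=c*(2*w - 7) - 6*w^2 + 29*w - 28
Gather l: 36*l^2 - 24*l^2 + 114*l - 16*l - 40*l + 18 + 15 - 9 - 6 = 12*l^2 + 58*l + 18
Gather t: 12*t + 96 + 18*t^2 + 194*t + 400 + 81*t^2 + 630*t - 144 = 99*t^2 + 836*t + 352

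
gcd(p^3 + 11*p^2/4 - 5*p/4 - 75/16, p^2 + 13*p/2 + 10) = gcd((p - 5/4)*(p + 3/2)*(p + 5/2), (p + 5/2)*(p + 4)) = p + 5/2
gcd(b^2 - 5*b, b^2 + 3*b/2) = b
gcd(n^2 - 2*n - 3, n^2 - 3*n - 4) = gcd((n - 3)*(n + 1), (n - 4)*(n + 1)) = n + 1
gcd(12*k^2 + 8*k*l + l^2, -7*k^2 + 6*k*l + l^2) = 1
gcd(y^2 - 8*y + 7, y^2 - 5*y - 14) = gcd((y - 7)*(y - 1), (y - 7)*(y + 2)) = y - 7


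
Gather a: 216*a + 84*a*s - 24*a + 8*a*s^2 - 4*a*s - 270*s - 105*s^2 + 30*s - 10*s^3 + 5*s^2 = a*(8*s^2 + 80*s + 192) - 10*s^3 - 100*s^2 - 240*s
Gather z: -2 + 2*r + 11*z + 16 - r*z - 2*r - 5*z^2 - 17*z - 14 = -5*z^2 + z*(-r - 6)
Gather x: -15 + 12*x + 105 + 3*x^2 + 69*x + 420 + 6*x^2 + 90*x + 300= 9*x^2 + 171*x + 810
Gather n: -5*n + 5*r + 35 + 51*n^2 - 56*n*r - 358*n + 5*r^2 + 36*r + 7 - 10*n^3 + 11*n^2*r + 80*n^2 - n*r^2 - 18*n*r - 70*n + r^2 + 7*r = -10*n^3 + n^2*(11*r + 131) + n*(-r^2 - 74*r - 433) + 6*r^2 + 48*r + 42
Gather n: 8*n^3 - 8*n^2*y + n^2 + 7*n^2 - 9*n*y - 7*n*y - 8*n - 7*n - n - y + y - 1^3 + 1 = 8*n^3 + n^2*(8 - 8*y) + n*(-16*y - 16)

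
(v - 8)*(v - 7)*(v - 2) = v^3 - 17*v^2 + 86*v - 112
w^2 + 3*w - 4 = (w - 1)*(w + 4)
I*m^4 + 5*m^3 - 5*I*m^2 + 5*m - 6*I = (m - 3*I)*(m - 2*I)*(m + I)*(I*m + 1)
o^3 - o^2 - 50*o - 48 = (o - 8)*(o + 1)*(o + 6)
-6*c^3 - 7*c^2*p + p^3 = (-3*c + p)*(c + p)*(2*c + p)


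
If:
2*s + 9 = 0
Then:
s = -9/2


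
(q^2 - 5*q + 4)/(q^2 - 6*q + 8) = (q - 1)/(q - 2)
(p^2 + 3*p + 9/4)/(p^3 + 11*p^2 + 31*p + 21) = (p^2 + 3*p + 9/4)/(p^3 + 11*p^2 + 31*p + 21)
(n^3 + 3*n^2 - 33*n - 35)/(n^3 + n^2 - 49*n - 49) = (n - 5)/(n - 7)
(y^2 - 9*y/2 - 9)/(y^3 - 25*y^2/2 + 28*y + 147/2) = (y - 6)/(y^2 - 14*y + 49)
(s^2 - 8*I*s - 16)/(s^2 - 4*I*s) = (s - 4*I)/s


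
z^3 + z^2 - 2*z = z*(z - 1)*(z + 2)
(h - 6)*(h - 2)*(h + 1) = h^3 - 7*h^2 + 4*h + 12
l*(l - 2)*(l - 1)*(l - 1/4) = l^4 - 13*l^3/4 + 11*l^2/4 - l/2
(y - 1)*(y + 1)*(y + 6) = y^3 + 6*y^2 - y - 6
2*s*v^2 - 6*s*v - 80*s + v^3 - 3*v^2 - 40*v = (2*s + v)*(v - 8)*(v + 5)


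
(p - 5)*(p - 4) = p^2 - 9*p + 20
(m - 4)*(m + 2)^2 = m^3 - 12*m - 16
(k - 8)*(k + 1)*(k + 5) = k^3 - 2*k^2 - 43*k - 40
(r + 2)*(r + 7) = r^2 + 9*r + 14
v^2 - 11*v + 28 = (v - 7)*(v - 4)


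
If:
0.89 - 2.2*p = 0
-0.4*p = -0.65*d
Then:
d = 0.25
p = 0.40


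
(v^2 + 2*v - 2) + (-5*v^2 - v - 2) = -4*v^2 + v - 4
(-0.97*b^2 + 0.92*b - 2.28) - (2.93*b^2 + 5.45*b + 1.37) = -3.9*b^2 - 4.53*b - 3.65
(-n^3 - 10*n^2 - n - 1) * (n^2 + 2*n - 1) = -n^5 - 12*n^4 - 20*n^3 + 7*n^2 - n + 1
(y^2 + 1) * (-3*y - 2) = -3*y^3 - 2*y^2 - 3*y - 2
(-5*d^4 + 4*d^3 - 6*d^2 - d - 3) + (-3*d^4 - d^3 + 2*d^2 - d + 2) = -8*d^4 + 3*d^3 - 4*d^2 - 2*d - 1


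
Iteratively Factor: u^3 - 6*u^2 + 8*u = (u - 2)*(u^2 - 4*u) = (u - 4)*(u - 2)*(u)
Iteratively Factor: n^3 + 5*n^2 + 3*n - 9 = (n + 3)*(n^2 + 2*n - 3) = (n + 3)^2*(n - 1)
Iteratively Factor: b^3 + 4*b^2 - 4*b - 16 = (b + 4)*(b^2 - 4) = (b - 2)*(b + 4)*(b + 2)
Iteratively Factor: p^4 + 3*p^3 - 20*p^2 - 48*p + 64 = (p - 1)*(p^3 + 4*p^2 - 16*p - 64) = (p - 1)*(p + 4)*(p^2 - 16) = (p - 4)*(p - 1)*(p + 4)*(p + 4)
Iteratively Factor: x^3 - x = (x - 1)*(x^2 + x) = (x - 1)*(x + 1)*(x)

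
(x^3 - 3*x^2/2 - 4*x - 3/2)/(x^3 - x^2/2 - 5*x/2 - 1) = (x - 3)/(x - 2)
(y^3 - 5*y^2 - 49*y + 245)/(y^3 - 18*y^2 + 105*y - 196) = (y^2 + 2*y - 35)/(y^2 - 11*y + 28)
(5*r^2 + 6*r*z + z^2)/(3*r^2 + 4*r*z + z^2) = (5*r + z)/(3*r + z)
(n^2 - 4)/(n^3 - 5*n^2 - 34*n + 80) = (n + 2)/(n^2 - 3*n - 40)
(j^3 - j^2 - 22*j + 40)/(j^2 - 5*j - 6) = (-j^3 + j^2 + 22*j - 40)/(-j^2 + 5*j + 6)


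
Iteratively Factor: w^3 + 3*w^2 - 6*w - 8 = (w - 2)*(w^2 + 5*w + 4) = (w - 2)*(w + 1)*(w + 4)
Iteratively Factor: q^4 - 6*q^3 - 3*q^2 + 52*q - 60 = (q - 5)*(q^3 - q^2 - 8*q + 12) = (q - 5)*(q + 3)*(q^2 - 4*q + 4) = (q - 5)*(q - 2)*(q + 3)*(q - 2)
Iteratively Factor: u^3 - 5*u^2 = (u)*(u^2 - 5*u) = u^2*(u - 5)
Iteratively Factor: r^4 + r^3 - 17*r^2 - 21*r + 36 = (r - 1)*(r^3 + 2*r^2 - 15*r - 36) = (r - 1)*(r + 3)*(r^2 - r - 12) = (r - 1)*(r + 3)^2*(r - 4)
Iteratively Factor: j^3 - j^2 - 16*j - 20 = (j + 2)*(j^2 - 3*j - 10) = (j - 5)*(j + 2)*(j + 2)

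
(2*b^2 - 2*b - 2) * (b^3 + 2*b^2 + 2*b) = 2*b^5 + 2*b^4 - 2*b^3 - 8*b^2 - 4*b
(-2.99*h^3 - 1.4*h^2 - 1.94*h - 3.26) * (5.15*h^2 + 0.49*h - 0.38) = -15.3985*h^5 - 8.6751*h^4 - 9.5408*h^3 - 17.2076*h^2 - 0.8602*h + 1.2388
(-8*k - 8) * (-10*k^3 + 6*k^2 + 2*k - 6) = 80*k^4 + 32*k^3 - 64*k^2 + 32*k + 48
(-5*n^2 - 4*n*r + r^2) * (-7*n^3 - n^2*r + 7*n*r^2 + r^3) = 35*n^5 + 33*n^4*r - 38*n^3*r^2 - 34*n^2*r^3 + 3*n*r^4 + r^5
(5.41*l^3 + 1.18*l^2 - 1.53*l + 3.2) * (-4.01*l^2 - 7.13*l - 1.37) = -21.6941*l^5 - 43.3051*l^4 - 9.6898*l^3 - 3.5397*l^2 - 20.7199*l - 4.384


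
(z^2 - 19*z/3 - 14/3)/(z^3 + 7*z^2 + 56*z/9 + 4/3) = 3*(z - 7)/(3*z^2 + 19*z + 6)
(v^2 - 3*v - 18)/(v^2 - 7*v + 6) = (v + 3)/(v - 1)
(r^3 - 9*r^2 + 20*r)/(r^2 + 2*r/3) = 3*(r^2 - 9*r + 20)/(3*r + 2)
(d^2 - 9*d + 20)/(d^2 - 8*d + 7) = (d^2 - 9*d + 20)/(d^2 - 8*d + 7)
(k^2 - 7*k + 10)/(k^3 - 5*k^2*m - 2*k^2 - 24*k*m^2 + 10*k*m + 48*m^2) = (k - 5)/(k^2 - 5*k*m - 24*m^2)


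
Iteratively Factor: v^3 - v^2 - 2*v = (v)*(v^2 - v - 2) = v*(v - 2)*(v + 1)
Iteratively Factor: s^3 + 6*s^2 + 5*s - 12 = (s - 1)*(s^2 + 7*s + 12) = (s - 1)*(s + 4)*(s + 3)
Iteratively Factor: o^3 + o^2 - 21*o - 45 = (o - 5)*(o^2 + 6*o + 9) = (o - 5)*(o + 3)*(o + 3)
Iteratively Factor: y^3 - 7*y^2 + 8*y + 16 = (y - 4)*(y^2 - 3*y - 4) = (y - 4)^2*(y + 1)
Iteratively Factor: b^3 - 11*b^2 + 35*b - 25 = (b - 1)*(b^2 - 10*b + 25) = (b - 5)*(b - 1)*(b - 5)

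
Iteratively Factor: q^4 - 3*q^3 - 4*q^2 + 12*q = (q + 2)*(q^3 - 5*q^2 + 6*q) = (q - 2)*(q + 2)*(q^2 - 3*q) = (q - 3)*(q - 2)*(q + 2)*(q)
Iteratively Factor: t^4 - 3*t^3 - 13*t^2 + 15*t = (t)*(t^3 - 3*t^2 - 13*t + 15) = t*(t + 3)*(t^2 - 6*t + 5) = t*(t - 5)*(t + 3)*(t - 1)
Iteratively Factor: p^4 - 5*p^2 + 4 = (p - 1)*(p^3 + p^2 - 4*p - 4) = (p - 1)*(p + 1)*(p^2 - 4) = (p - 1)*(p + 1)*(p + 2)*(p - 2)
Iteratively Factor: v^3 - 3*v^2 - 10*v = (v - 5)*(v^2 + 2*v) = v*(v - 5)*(v + 2)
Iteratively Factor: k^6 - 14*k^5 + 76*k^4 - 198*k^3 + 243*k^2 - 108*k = (k)*(k^5 - 14*k^4 + 76*k^3 - 198*k^2 + 243*k - 108) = k*(k - 3)*(k^4 - 11*k^3 + 43*k^2 - 69*k + 36) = k*(k - 3)^2*(k^3 - 8*k^2 + 19*k - 12) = k*(k - 4)*(k - 3)^2*(k^2 - 4*k + 3) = k*(k - 4)*(k - 3)^2*(k - 1)*(k - 3)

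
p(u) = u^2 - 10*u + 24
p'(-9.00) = -28.00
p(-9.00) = 195.00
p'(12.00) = 14.00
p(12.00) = 48.00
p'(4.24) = -1.52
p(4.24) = -0.42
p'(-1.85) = -13.70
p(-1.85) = 45.92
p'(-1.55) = -13.10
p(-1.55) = 41.90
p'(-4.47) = -18.94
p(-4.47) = 88.68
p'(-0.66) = -11.32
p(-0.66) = 31.04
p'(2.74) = -4.52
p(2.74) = 4.11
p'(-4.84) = -19.68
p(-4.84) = 95.83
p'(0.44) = -9.12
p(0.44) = 19.79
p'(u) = 2*u - 10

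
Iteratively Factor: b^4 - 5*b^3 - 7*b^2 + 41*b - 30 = (b - 2)*(b^3 - 3*b^2 - 13*b + 15) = (b - 5)*(b - 2)*(b^2 + 2*b - 3) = (b - 5)*(b - 2)*(b + 3)*(b - 1)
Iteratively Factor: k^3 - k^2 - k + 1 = (k + 1)*(k^2 - 2*k + 1) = (k - 1)*(k + 1)*(k - 1)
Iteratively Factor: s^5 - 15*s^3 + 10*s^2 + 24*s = (s - 2)*(s^4 + 2*s^3 - 11*s^2 - 12*s) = s*(s - 2)*(s^3 + 2*s^2 - 11*s - 12) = s*(s - 2)*(s + 4)*(s^2 - 2*s - 3) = s*(s - 2)*(s + 1)*(s + 4)*(s - 3)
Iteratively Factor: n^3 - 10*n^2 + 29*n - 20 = (n - 1)*(n^2 - 9*n + 20) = (n - 5)*(n - 1)*(n - 4)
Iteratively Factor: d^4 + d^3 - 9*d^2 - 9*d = (d + 1)*(d^3 - 9*d) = (d - 3)*(d + 1)*(d^2 + 3*d) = (d - 3)*(d + 1)*(d + 3)*(d)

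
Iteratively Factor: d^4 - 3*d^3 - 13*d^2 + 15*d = (d - 1)*(d^3 - 2*d^2 - 15*d) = (d - 1)*(d + 3)*(d^2 - 5*d) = d*(d - 1)*(d + 3)*(d - 5)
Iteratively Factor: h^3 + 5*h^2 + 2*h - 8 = (h + 4)*(h^2 + h - 2) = (h - 1)*(h + 4)*(h + 2)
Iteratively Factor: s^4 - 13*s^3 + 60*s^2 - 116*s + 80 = (s - 2)*(s^3 - 11*s^2 + 38*s - 40) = (s - 5)*(s - 2)*(s^2 - 6*s + 8) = (s - 5)*(s - 2)^2*(s - 4)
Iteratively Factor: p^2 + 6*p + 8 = (p + 2)*(p + 4)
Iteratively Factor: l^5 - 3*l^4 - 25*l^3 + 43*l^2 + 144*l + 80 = (l + 4)*(l^4 - 7*l^3 + 3*l^2 + 31*l + 20) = (l - 5)*(l + 4)*(l^3 - 2*l^2 - 7*l - 4) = (l - 5)*(l - 4)*(l + 4)*(l^2 + 2*l + 1) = (l - 5)*(l - 4)*(l + 1)*(l + 4)*(l + 1)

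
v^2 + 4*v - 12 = (v - 2)*(v + 6)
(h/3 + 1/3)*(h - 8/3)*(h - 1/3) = h^3/3 - 2*h^2/3 - 19*h/27 + 8/27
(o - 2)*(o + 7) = o^2 + 5*o - 14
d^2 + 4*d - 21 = (d - 3)*(d + 7)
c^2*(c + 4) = c^3 + 4*c^2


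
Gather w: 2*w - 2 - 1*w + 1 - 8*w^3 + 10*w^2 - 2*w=-8*w^3 + 10*w^2 - w - 1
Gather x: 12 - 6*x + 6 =18 - 6*x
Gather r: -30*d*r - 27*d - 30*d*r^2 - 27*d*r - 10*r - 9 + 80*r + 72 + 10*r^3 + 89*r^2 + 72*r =-27*d + 10*r^3 + r^2*(89 - 30*d) + r*(142 - 57*d) + 63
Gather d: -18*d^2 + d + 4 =-18*d^2 + d + 4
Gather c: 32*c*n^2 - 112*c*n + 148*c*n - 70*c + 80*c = c*(32*n^2 + 36*n + 10)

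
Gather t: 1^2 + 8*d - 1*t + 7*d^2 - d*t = 7*d^2 + 8*d + t*(-d - 1) + 1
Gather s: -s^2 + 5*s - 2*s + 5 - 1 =-s^2 + 3*s + 4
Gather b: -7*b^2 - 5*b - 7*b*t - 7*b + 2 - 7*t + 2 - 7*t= -7*b^2 + b*(-7*t - 12) - 14*t + 4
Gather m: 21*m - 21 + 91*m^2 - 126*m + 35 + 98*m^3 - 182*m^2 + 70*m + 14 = 98*m^3 - 91*m^2 - 35*m + 28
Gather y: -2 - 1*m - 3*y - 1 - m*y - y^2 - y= -m - y^2 + y*(-m - 4) - 3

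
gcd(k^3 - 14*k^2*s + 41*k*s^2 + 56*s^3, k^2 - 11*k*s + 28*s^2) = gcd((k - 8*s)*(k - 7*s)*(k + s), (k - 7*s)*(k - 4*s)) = -k + 7*s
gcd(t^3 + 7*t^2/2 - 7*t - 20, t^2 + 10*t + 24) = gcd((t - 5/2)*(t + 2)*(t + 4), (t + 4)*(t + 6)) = t + 4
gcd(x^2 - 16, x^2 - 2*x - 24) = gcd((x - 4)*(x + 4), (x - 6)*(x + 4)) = x + 4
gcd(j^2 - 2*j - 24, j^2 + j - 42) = j - 6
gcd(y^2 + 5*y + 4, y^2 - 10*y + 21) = 1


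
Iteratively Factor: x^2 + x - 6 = (x + 3)*(x - 2)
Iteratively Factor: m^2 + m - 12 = (m - 3)*(m + 4)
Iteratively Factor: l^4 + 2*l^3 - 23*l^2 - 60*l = (l)*(l^3 + 2*l^2 - 23*l - 60) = l*(l + 4)*(l^2 - 2*l - 15) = l*(l + 3)*(l + 4)*(l - 5)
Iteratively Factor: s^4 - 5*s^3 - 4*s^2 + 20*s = (s + 2)*(s^3 - 7*s^2 + 10*s) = (s - 5)*(s + 2)*(s^2 - 2*s) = s*(s - 5)*(s + 2)*(s - 2)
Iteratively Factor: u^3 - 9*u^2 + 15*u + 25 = (u - 5)*(u^2 - 4*u - 5) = (u - 5)*(u + 1)*(u - 5)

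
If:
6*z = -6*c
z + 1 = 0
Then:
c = 1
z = -1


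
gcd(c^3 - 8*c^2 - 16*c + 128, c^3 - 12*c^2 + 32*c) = c^2 - 12*c + 32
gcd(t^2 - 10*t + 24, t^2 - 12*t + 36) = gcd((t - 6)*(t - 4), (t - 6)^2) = t - 6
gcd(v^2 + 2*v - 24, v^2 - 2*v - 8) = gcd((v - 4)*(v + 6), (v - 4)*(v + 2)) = v - 4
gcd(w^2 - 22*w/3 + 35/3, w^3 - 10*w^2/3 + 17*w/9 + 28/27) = w - 7/3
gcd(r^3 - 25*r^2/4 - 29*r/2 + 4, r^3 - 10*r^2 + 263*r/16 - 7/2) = r^2 - 33*r/4 + 2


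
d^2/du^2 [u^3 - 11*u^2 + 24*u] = 6*u - 22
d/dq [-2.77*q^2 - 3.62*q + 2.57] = -5.54*q - 3.62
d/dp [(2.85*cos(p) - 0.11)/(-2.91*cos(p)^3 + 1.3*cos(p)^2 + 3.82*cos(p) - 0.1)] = (-16.587*cos(p)^3 + 4.6653*cos(p)^2 - 0.286*cos(p) - 0.1352)*sin(p)/(8.4681*cos(p)^6 - 7.566*cos(p)^5 - 20.5424*cos(p)^4 + 10.514*cos(p)^3 + 14.3324*cos(p)^2 - 0.764*cos(p) + 0.01)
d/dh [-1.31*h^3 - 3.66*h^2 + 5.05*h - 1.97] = -3.93*h^2 - 7.32*h + 5.05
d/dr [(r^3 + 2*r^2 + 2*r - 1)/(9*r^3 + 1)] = 2*(-9*r^4 - 18*r^3 + 15*r^2 + 2*r + 1)/(81*r^6 + 18*r^3 + 1)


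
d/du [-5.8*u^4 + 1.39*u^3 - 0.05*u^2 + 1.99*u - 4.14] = -23.2*u^3 + 4.17*u^2 - 0.1*u + 1.99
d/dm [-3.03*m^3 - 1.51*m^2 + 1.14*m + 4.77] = -9.09*m^2 - 3.02*m + 1.14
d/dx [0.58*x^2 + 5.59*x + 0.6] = 1.16*x + 5.59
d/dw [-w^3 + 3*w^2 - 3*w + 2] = -3*w^2 + 6*w - 3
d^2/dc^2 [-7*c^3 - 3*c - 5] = -42*c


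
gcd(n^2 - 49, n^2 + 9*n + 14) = n + 7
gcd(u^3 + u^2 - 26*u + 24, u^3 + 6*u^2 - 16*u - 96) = u^2 + 2*u - 24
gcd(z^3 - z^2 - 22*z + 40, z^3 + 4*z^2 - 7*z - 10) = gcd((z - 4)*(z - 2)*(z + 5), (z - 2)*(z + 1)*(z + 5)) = z^2 + 3*z - 10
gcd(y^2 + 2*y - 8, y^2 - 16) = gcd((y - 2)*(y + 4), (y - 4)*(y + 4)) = y + 4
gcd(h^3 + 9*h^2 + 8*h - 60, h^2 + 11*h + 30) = h^2 + 11*h + 30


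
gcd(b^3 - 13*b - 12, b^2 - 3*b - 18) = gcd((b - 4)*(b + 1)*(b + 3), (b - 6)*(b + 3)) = b + 3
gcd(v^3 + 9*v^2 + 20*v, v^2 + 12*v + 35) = v + 5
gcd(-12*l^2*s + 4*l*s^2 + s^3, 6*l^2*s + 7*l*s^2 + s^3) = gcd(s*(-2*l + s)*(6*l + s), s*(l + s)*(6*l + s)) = 6*l*s + s^2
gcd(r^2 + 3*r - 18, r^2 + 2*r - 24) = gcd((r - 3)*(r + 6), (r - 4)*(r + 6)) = r + 6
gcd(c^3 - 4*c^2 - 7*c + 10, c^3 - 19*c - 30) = c^2 - 3*c - 10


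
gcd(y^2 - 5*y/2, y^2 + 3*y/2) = y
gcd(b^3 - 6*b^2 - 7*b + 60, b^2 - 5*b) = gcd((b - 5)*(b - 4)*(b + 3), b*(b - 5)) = b - 5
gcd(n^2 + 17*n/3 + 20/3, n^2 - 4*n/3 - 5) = n + 5/3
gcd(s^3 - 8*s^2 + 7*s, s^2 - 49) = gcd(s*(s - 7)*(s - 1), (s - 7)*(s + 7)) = s - 7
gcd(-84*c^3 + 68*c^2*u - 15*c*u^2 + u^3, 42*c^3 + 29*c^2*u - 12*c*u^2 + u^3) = 42*c^2 - 13*c*u + u^2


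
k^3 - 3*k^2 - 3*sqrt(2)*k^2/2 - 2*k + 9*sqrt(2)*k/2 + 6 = (k - 3)*(k - 2*sqrt(2))*(k + sqrt(2)/2)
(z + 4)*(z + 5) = z^2 + 9*z + 20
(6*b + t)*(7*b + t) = 42*b^2 + 13*b*t + t^2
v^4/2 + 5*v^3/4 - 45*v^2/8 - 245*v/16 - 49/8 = (v/2 + 1/4)*(v - 7/2)*(v + 2)*(v + 7/2)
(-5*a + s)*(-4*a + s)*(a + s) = 20*a^3 + 11*a^2*s - 8*a*s^2 + s^3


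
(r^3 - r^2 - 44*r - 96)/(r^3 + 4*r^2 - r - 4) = (r^2 - 5*r - 24)/(r^2 - 1)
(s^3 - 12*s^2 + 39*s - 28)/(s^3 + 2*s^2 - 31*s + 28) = (s - 7)/(s + 7)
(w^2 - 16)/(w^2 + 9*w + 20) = (w - 4)/(w + 5)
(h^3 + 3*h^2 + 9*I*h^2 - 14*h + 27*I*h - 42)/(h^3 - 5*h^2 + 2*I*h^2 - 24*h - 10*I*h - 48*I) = (h + 7*I)/(h - 8)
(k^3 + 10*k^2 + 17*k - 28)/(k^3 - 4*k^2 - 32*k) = (k^2 + 6*k - 7)/(k*(k - 8))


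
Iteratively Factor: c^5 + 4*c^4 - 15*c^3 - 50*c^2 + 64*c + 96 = (c - 3)*(c^4 + 7*c^3 + 6*c^2 - 32*c - 32) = (c - 3)*(c + 4)*(c^3 + 3*c^2 - 6*c - 8) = (c - 3)*(c + 4)^2*(c^2 - c - 2) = (c - 3)*(c - 2)*(c + 4)^2*(c + 1)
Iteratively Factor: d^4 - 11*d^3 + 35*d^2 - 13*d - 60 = (d - 5)*(d^3 - 6*d^2 + 5*d + 12) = (d - 5)*(d - 3)*(d^2 - 3*d - 4) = (d - 5)*(d - 4)*(d - 3)*(d + 1)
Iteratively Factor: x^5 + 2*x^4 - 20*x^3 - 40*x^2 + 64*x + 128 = (x - 2)*(x^4 + 4*x^3 - 12*x^2 - 64*x - 64) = (x - 4)*(x - 2)*(x^3 + 8*x^2 + 20*x + 16) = (x - 4)*(x - 2)*(x + 2)*(x^2 + 6*x + 8) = (x - 4)*(x - 2)*(x + 2)^2*(x + 4)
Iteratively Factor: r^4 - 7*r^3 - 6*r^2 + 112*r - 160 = (r - 2)*(r^3 - 5*r^2 - 16*r + 80) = (r - 4)*(r - 2)*(r^2 - r - 20) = (r - 4)*(r - 2)*(r + 4)*(r - 5)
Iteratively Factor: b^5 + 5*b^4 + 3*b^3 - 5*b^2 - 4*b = (b + 4)*(b^4 + b^3 - b^2 - b) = (b + 1)*(b + 4)*(b^3 - b) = (b + 1)^2*(b + 4)*(b^2 - b) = b*(b + 1)^2*(b + 4)*(b - 1)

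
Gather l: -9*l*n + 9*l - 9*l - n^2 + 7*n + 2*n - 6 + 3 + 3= -9*l*n - n^2 + 9*n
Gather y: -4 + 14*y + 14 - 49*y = 10 - 35*y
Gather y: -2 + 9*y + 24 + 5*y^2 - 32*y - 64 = 5*y^2 - 23*y - 42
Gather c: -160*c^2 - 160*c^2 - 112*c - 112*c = -320*c^2 - 224*c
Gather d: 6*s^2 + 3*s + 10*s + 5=6*s^2 + 13*s + 5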